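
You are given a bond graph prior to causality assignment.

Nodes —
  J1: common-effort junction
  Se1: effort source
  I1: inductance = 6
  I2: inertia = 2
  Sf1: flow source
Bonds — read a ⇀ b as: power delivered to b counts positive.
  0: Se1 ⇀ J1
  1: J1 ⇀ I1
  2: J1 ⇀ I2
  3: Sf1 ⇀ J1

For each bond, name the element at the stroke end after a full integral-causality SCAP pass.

β0 →J1
β1 →I1
β2 →I2
β3 →Sf1

β0 |J1  (Se1 fixes effort; stroke away)
β3 |Sf1  (Sf1 fixes flow; stroke at Sf1)
β1 |I1  (J1 effort already set via bond 0)
β2 |I2  (0-jn J1 has e-setter on 0)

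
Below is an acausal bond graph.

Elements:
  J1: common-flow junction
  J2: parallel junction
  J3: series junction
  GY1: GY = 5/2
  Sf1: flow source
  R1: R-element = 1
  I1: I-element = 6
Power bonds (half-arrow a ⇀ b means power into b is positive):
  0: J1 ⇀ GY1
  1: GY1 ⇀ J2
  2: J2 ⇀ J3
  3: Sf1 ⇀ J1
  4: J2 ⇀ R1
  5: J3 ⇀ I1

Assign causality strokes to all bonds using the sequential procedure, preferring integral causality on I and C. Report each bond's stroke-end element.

bond 0 →J1
bond 1 →J2
bond 2 →J3
bond 3 →Sf1
bond 4 →R1
bond 5 →I1

bond 3 |Sf1  (Sf1 fixes flow; stroke at Sf1)
bond 0 |J1  (J1: bond 3 brought flow, rest push out)
bond 1 |J2  (GY GY1: same side as bond 0)
bond 2 |J3  (common-e at J2 fixed by 1)
bond 4 |R1  (J2 effort already set via bond 1)
bond 5 |I1  (only one flow-in slot at J3)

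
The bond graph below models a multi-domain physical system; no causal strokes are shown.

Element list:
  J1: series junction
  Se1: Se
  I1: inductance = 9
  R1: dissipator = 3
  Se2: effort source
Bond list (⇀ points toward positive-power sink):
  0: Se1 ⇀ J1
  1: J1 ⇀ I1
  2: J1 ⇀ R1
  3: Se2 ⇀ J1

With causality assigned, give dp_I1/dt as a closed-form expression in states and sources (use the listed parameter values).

dp_I1/dt = E_Se1 + E_Se2 - p_I1/3

β0 stroke at J1  (Se1 (Se) sets effort on bond)
β3 stroke at J1  (source Se2 imposes e)
β1 stroke at I1  (I1 outputs flow p/I1)
β2 stroke at J1  (1-jn J1 has f-setter on 1)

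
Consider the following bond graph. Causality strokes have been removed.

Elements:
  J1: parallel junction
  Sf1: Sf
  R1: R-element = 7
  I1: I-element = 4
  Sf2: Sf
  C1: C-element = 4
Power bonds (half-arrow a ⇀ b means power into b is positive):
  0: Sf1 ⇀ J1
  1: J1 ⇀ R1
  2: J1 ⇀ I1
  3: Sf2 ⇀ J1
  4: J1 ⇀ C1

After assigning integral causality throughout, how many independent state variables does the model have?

2  (C1, I1 all integral)

#0 →Sf1  (Sf1 (Sf) sets flow on bond)
#3 →Sf2  (source Sf2 imposes f)
#2 →I1  (I1 outputs flow p/I1)
#4 →J1  (prefer integral on C1)
#1 →R1  (common-e at J1 fixed by 4)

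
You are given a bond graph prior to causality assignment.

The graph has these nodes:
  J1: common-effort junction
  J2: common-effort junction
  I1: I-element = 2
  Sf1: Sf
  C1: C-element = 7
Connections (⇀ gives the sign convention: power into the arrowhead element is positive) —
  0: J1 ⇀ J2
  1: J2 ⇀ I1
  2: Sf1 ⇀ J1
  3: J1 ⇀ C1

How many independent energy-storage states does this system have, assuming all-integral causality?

2  (C1, I1 all integral)

β2 stroke at Sf1  (Sf1: flow source, stroke at near end)
β1 stroke at I1  (I1 integral (f out))
β0 stroke at J2  (closing 0-jn rule on J2)
β3 stroke at J1  (only one effort-in slot at J1)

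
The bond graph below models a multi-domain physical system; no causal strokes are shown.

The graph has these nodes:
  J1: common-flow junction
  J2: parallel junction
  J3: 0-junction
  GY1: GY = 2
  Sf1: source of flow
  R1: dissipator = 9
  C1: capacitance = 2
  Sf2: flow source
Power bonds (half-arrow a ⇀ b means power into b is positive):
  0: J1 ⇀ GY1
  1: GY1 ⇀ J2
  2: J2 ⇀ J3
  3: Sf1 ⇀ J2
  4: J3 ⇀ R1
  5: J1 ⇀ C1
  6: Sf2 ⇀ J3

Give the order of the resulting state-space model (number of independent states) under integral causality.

β3 stroke at Sf1  (Sf1 fixes flow; stroke at Sf1)
β6 stroke at Sf2  (Sf2 (Sf) sets flow on bond)
β5 stroke at J1  (C1 outputs effort q/C1)
β0 stroke at GY1  (closing 1-jn rule on J1)
β1 stroke at GY1  (GY1 both-in/both-out from 0)
β2 stroke at J2  (closing 0-jn rule on J2)
β4 stroke at J3  (only one effort-in slot at J3)

1  (C1 all integral)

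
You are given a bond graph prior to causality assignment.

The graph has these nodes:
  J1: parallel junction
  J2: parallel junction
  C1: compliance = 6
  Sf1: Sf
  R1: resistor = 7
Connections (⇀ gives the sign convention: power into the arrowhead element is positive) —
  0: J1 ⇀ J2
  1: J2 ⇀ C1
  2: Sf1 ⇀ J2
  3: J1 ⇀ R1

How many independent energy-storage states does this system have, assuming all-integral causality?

#2 →Sf1  (source Sf1 imposes f)
#1 →J2  (C1 integral (e out))
#0 →J1  (common-e at J2 fixed by 1)
#3 →R1  (0-jn J1 has e-setter on 0)

1  (C1 all integral)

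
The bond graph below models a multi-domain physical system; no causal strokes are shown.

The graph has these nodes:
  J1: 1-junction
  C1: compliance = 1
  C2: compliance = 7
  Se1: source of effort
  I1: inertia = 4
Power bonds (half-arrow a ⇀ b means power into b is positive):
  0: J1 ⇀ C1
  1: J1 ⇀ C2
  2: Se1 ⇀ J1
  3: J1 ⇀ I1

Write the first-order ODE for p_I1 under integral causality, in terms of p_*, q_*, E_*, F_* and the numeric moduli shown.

bond 2 |J1  (Se1 (Se) sets effort on bond)
bond 0 |J1  (prefer integral on C1)
bond 1 |J1  (C2: C, integral causality)
bond 3 |I1  (J1 needs exactly one f-in)

dp_I1/dt = E_Se1 - q_C1 - q_C2/7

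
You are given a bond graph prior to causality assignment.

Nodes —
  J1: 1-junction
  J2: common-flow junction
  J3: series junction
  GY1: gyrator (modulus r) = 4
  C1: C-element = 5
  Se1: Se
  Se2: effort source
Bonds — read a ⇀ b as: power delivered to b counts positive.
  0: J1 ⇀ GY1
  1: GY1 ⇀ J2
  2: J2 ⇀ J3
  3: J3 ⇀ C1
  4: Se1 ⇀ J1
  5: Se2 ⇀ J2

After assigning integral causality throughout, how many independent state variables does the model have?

1  (C1 all integral)

β4 stroke at J1  (Se1: effort source, stroke at far end)
β5 stroke at J2  (Se2: effort source, stroke at far end)
β0 stroke at GY1  (J1 needs exactly one f-in)
β1 stroke at GY1  (through GY1, causality inverts; strokes same side of GY1)
β2 stroke at J2  (1-jn J2 has f-setter on 1)
β3 stroke at J3  (J3: bond 2 brought flow, rest push out)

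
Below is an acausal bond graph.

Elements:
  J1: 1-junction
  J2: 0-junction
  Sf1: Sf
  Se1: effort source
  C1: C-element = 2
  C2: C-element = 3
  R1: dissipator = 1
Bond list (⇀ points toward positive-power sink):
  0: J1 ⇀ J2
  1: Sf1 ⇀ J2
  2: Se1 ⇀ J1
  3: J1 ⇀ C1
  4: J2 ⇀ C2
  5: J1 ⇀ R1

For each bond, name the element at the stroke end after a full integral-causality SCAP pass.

#1 |Sf1  (Sf1: flow source, stroke at near end)
#2 |J1  (Se1 (Se) sets effort on bond)
#3 |J1  (C1: C, integral causality)
#4 |J2  (C2 outputs effort q/C2)
#0 |J1  (J2 effort already set via bond 4)
#5 |R1  (J1 needs exactly one f-in)

bond 0 stroke→J1
bond 1 stroke→Sf1
bond 2 stroke→J1
bond 3 stroke→J1
bond 4 stroke→J2
bond 5 stroke→R1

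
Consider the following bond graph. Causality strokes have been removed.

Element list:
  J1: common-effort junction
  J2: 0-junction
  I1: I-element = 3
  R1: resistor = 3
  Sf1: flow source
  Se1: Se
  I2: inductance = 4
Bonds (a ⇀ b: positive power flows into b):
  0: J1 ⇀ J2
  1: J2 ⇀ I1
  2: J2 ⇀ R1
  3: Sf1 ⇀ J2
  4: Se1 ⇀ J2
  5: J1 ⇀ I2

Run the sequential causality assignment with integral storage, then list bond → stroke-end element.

bond 3 |Sf1  (Sf1 (Sf) sets flow on bond)
bond 4 |J2  (source Se1 imposes e)
bond 0 |J1  (0-jn J2 has e-setter on 4)
bond 1 |I1  (J2 effort already set via bond 4)
bond 2 |R1  (common-e at J2 fixed by 4)
bond 5 |I2  (common-e at J1 fixed by 0)

β0 |J1
β1 |I1
β2 |R1
β3 |Sf1
β4 |J2
β5 |I2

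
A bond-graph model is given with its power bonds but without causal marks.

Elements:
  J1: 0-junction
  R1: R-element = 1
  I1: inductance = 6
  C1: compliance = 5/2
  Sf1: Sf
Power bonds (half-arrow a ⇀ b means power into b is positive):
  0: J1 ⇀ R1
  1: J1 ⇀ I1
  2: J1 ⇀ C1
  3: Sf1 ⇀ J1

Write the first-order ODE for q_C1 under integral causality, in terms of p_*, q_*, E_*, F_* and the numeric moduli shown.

β3 |Sf1  (Sf1: flow source, stroke at near end)
β1 |I1  (prefer integral on I1)
β2 |J1  (prefer integral on C1)
β0 |R1  (0-jn J1 has e-setter on 2)

dq_C1/dt = F_Sf1 - p_I1/6 - 2*q_C1/5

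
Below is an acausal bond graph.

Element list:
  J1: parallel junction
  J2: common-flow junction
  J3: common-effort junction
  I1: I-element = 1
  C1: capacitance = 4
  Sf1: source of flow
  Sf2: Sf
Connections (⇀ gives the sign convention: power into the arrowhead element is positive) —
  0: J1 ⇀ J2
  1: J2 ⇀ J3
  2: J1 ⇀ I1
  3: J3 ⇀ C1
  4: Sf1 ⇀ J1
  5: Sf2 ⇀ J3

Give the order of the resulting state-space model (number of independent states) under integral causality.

#4 →Sf1  (Sf1 (Sf) sets flow on bond)
#5 →Sf2  (source Sf2 imposes f)
#2 →I1  (prefer integral on I1)
#0 →J1  (closing 0-jn rule on J1)
#1 →J2  (J2 flow already set via bond 0)
#3 →J3  (closing 0-jn rule on J3)

2  (C1, I1 all integral)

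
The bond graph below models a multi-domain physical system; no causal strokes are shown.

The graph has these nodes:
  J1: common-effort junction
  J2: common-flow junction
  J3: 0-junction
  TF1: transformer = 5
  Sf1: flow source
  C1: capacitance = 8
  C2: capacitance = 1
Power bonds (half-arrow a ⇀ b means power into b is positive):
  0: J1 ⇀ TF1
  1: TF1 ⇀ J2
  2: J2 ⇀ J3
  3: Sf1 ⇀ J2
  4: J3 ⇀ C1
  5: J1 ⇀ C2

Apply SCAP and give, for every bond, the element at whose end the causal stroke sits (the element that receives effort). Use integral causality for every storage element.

b3 |Sf1  (Sf1 fixes flow; stroke at Sf1)
b1 |J2  (J2 flow already set via bond 3)
b2 |J2  (J2 flow already set via bond 3)
b4 |J3  (closing 0-jn rule on J3)
b0 |TF1  (through TF1, causality passes straight; one stroke at TF1)
b5 |J1  (J1 needs exactly one e-in)

b0 stroke→TF1
b1 stroke→J2
b2 stroke→J2
b3 stroke→Sf1
b4 stroke→J3
b5 stroke→J1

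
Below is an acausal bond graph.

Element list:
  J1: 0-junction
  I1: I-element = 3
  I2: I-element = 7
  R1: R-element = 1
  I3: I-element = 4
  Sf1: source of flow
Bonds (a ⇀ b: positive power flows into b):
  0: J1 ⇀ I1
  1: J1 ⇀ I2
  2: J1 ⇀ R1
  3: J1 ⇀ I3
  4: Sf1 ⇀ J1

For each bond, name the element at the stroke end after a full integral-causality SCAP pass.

β0 |I1
β1 |I2
β2 |J1
β3 |I3
β4 |Sf1

b4 stroke→Sf1  (Sf1 fixes flow; stroke at Sf1)
b0 stroke→I1  (I1: I, integral causality)
b1 stroke→I2  (I2 outputs flow p/I2)
b3 stroke→I3  (I3 outputs flow p/I3)
b2 stroke→J1  (only one effort-in slot at J1)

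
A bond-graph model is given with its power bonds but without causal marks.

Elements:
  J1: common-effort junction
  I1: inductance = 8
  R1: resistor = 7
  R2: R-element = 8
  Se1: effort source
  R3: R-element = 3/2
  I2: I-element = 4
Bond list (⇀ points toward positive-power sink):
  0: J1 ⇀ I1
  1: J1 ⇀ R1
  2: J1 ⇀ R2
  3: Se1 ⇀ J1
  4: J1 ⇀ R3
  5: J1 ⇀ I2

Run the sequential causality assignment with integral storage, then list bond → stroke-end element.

bond 3 →J1  (source Se1 imposes e)
bond 0 →I1  (J1 effort already set via bond 3)
bond 1 →R1  (J1 effort already set via bond 3)
bond 2 →R2  (common-e at J1 fixed by 3)
bond 4 →R3  (J1 effort already set via bond 3)
bond 5 →I2  (J1 effort already set via bond 3)

#0 stroke at I1
#1 stroke at R1
#2 stroke at R2
#3 stroke at J1
#4 stroke at R3
#5 stroke at I2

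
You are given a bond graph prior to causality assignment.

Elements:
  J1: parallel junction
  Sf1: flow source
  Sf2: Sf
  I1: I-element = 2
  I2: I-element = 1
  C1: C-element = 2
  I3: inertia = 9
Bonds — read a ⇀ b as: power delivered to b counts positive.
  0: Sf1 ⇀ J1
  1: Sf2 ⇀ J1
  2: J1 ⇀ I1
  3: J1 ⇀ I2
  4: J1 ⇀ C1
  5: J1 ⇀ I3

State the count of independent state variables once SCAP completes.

4  (C1, I1, I2, I3 all integral)

bond 0 stroke→Sf1  (Sf1 fixes flow; stroke at Sf1)
bond 1 stroke→Sf2  (Sf2 fixes flow; stroke at Sf2)
bond 2 stroke→I1  (I1: I, integral causality)
bond 3 stroke→I2  (I2: I, integral causality)
bond 4 stroke→J1  (C1 integral (e out))
bond 5 stroke→I3  (J1 effort already set via bond 4)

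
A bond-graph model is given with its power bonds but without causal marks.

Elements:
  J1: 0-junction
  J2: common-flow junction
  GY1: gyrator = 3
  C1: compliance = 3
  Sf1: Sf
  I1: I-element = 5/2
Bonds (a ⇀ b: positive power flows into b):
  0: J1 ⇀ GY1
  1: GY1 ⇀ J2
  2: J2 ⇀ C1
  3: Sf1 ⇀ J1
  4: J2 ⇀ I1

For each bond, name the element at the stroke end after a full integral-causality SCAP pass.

bond 3 |Sf1  (Sf1: flow source, stroke at near end)
bond 0 |J1  (only one effort-in slot at J1)
bond 1 |J2  (GY1 both-in/both-out from 0)
bond 2 |J2  (C1 outputs effort q/C1)
bond 4 |I1  (J2 needs exactly one f-in)

#0 |J1
#1 |J2
#2 |J2
#3 |Sf1
#4 |I1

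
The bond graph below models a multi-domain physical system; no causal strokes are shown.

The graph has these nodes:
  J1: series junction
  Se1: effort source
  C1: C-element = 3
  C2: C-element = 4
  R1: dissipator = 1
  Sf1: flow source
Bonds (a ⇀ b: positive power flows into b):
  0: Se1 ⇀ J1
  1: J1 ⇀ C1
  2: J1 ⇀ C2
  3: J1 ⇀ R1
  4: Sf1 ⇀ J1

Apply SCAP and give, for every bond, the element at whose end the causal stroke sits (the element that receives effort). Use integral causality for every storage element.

bond 0 stroke at J1
bond 1 stroke at J1
bond 2 stroke at J1
bond 3 stroke at J1
bond 4 stroke at Sf1

b0 stroke→J1  (Se1: effort source, stroke at far end)
b4 stroke→Sf1  (Sf1 (Sf) sets flow on bond)
b1 stroke→J1  (J1: bond 4 brought flow, rest push out)
b2 stroke→J1  (J1: bond 4 brought flow, rest push out)
b3 stroke→J1  (J1 flow already set via bond 4)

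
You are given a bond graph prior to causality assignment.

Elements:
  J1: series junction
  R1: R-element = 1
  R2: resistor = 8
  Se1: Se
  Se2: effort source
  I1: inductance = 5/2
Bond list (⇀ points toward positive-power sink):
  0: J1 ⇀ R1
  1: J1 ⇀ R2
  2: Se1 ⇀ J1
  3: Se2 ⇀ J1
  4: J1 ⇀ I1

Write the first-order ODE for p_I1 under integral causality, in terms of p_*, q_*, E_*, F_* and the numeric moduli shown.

dp_I1/dt = E_Se1 + E_Se2 - 18*p_I1/5

b2 →J1  (Se1 fixes effort; stroke away)
b3 →J1  (Se2: effort source, stroke at far end)
b4 →I1  (prefer integral on I1)
b0 →J1  (1-jn J1 has f-setter on 4)
b1 →J1  (J1 flow already set via bond 4)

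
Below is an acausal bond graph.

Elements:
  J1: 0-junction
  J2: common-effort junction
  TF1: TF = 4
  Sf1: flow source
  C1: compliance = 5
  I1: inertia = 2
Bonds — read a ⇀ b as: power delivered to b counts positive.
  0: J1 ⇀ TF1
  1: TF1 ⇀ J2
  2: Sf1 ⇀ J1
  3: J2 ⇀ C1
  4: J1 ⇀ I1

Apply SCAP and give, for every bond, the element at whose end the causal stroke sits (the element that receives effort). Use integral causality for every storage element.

b2 |Sf1  (Sf1: flow source, stroke at near end)
b3 |J2  (prefer integral on C1)
b1 |TF1  (common-e at J2 fixed by 3)
b0 |J1  (TF1 one-in-one-out from 1)
b4 |I1  (J1 effort already set via bond 0)

bond 0 →J1
bond 1 →TF1
bond 2 →Sf1
bond 3 →J2
bond 4 →I1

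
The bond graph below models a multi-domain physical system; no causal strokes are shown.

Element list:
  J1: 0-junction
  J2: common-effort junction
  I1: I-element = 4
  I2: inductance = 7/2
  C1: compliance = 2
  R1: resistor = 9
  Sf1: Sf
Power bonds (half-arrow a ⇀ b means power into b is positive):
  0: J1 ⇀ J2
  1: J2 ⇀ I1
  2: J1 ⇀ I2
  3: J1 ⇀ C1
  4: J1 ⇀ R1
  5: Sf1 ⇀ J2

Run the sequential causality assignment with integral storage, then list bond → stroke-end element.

bond 5 |Sf1  (source Sf1 imposes f)
bond 1 |I1  (I1: I, integral causality)
bond 0 |J2  (J2: last free bond brings effort in)
bond 2 |I2  (prefer integral on I2)
bond 3 |J1  (prefer integral on C1)
bond 4 |R1  (J1 effort already set via bond 3)

bond 0 |J2
bond 1 |I1
bond 2 |I2
bond 3 |J1
bond 4 |R1
bond 5 |Sf1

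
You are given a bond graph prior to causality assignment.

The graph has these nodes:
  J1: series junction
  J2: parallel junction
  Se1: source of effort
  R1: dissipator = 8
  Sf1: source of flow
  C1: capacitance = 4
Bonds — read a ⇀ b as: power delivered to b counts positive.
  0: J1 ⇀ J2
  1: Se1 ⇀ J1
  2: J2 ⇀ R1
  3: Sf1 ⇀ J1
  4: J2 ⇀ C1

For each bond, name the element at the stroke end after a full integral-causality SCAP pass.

#0 stroke at J1
#1 stroke at J1
#2 stroke at R1
#3 stroke at Sf1
#4 stroke at J2

b1 →J1  (Se1 fixes effort; stroke away)
b3 →Sf1  (Sf1 fixes flow; stroke at Sf1)
b0 →J1  (1-jn J1 has f-setter on 3)
b4 →J2  (C1: C, integral causality)
b2 →R1  (0-jn J2 has e-setter on 4)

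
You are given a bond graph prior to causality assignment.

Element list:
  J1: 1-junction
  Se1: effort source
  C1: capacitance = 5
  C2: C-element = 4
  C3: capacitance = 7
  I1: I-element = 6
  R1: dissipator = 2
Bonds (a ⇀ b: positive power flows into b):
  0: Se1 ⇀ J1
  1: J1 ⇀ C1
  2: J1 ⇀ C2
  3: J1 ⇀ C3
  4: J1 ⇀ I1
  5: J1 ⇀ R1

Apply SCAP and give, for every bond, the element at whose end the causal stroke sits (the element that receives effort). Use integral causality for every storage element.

β0 stroke at J1  (Se1: effort source, stroke at far end)
β1 stroke at J1  (C1 outputs effort q/C1)
β2 stroke at J1  (C2 outputs effort q/C2)
β3 stroke at J1  (prefer integral on C3)
β4 stroke at I1  (I1 outputs flow p/I1)
β5 stroke at J1  (J1 flow already set via bond 4)

β0 stroke at J1
β1 stroke at J1
β2 stroke at J1
β3 stroke at J1
β4 stroke at I1
β5 stroke at J1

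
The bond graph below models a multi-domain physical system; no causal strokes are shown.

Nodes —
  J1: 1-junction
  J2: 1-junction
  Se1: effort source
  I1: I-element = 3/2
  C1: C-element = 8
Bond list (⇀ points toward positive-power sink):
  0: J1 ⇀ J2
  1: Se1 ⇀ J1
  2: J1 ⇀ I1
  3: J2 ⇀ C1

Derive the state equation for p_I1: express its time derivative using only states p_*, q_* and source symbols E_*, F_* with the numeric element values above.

dp_I1/dt = E_Se1 - q_C1/8

b1 stroke at J1  (source Se1 imposes e)
b2 stroke at I1  (I1: I, integral causality)
b0 stroke at J1  (1-jn J1 has f-setter on 2)
b3 stroke at J2  (1-jn J2 has f-setter on 0)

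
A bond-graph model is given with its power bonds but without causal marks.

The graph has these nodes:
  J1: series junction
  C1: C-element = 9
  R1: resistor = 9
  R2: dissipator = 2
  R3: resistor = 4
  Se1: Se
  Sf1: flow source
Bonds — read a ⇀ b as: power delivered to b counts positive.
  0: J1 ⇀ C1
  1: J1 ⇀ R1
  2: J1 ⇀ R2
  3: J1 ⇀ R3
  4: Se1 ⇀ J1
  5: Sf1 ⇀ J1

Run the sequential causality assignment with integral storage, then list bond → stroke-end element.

b4 |J1  (Se1 fixes effort; stroke away)
b5 |Sf1  (Sf1: flow source, stroke at near end)
b0 |J1  (J1 flow already set via bond 5)
b1 |J1  (J1: bond 5 brought flow, rest push out)
b2 |J1  (1-jn J1 has f-setter on 5)
b3 |J1  (J1 flow already set via bond 5)

β0 →J1
β1 →J1
β2 →J1
β3 →J1
β4 →J1
β5 →Sf1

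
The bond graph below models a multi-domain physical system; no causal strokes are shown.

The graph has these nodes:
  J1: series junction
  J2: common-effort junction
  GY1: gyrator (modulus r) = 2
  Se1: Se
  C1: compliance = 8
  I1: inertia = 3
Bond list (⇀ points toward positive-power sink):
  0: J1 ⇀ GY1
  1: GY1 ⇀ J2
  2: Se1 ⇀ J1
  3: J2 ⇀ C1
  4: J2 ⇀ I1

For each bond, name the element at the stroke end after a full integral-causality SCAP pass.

β2 stroke at J1  (Se1 fixes effort; stroke away)
β0 stroke at GY1  (J1: last free bond brings flow in)
β1 stroke at GY1  (GY GY1: same side as bond 0)
β3 stroke at J2  (C1 outputs effort q/C1)
β4 stroke at I1  (common-e at J2 fixed by 3)

#0 stroke at GY1
#1 stroke at GY1
#2 stroke at J1
#3 stroke at J2
#4 stroke at I1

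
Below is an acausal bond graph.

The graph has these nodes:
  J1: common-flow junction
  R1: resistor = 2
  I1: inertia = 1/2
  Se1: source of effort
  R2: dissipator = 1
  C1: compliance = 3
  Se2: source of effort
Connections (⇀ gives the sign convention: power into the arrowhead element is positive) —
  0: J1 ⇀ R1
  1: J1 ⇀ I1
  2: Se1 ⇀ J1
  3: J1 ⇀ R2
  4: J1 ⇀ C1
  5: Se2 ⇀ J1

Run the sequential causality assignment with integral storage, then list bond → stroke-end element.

β0 →J1
β1 →I1
β2 →J1
β3 →J1
β4 →J1
β5 →J1

b2 stroke→J1  (Se1 fixes effort; stroke away)
b5 stroke→J1  (Se2: effort source, stroke at far end)
b1 stroke→I1  (I1 integral (f out))
b0 stroke→J1  (1-jn J1 has f-setter on 1)
b3 stroke→J1  (J1: bond 1 brought flow, rest push out)
b4 stroke→J1  (J1 flow already set via bond 1)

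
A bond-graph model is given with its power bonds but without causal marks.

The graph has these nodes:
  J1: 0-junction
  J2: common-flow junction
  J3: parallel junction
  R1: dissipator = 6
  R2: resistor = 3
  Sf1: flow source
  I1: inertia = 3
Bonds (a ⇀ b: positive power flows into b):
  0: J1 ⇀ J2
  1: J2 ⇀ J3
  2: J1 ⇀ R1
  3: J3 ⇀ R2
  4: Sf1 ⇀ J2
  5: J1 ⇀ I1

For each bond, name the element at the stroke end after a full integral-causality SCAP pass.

β4 →Sf1  (Sf1 fixes flow; stroke at Sf1)
β0 →J2  (J2 flow already set via bond 4)
β1 →J2  (J2: bond 4 brought flow, rest push out)
β3 →J3  (J3: last free bond brings effort in)
β5 →I1  (I1 integral (f out))
β2 →J1  (only one effort-in slot at J1)

b0 |J2
b1 |J2
b2 |J1
b3 |J3
b4 |Sf1
b5 |I1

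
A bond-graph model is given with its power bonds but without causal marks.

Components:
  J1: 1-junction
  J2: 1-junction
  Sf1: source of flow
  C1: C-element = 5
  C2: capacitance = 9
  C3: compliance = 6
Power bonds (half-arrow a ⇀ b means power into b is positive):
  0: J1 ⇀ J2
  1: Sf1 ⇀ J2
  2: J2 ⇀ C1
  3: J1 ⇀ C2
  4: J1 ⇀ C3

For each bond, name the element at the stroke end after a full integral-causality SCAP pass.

bond 1 stroke at Sf1  (Sf1: flow source, stroke at near end)
bond 0 stroke at J2  (1-jn J2 has f-setter on 1)
bond 2 stroke at J2  (common-f at J2 fixed by 1)
bond 3 stroke at J1  (J1: bond 0 brought flow, rest push out)
bond 4 stroke at J1  (common-f at J1 fixed by 0)

bond 0 stroke→J2
bond 1 stroke→Sf1
bond 2 stroke→J2
bond 3 stroke→J1
bond 4 stroke→J1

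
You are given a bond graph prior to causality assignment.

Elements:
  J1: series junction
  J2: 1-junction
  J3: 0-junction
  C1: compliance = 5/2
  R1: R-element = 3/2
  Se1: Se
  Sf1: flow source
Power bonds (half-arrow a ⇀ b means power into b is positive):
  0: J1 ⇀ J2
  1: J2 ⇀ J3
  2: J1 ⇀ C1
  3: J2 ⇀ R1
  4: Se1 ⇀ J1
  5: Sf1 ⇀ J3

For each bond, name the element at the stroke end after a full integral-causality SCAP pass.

β4 stroke at J1  (Se1 (Se) sets effort on bond)
β5 stroke at Sf1  (source Sf1 imposes f)
β1 stroke at J3  (only one effort-in slot at J3)
β0 stroke at J2  (J2 flow already set via bond 1)
β3 stroke at J2  (1-jn J2 has f-setter on 1)
β2 stroke at J1  (J1 flow already set via bond 0)

#0 stroke at J2
#1 stroke at J3
#2 stroke at J1
#3 stroke at J2
#4 stroke at J1
#5 stroke at Sf1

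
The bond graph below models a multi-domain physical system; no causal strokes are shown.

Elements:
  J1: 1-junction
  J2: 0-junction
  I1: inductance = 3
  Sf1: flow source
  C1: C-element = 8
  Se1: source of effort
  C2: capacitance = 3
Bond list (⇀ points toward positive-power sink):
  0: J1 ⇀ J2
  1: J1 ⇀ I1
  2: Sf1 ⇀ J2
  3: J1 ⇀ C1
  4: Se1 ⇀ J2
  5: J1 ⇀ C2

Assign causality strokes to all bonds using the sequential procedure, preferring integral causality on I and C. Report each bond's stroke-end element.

β0 stroke→J1
β1 stroke→I1
β2 stroke→Sf1
β3 stroke→J1
β4 stroke→J2
β5 stroke→J1

β2 →Sf1  (Sf1 (Sf) sets flow on bond)
β4 →J2  (Se1 fixes effort; stroke away)
β0 →J1  (common-e at J2 fixed by 4)
β1 →I1  (I1 outputs flow p/I1)
β3 →J1  (J1 flow already set via bond 1)
β5 →J1  (J1: bond 1 brought flow, rest push out)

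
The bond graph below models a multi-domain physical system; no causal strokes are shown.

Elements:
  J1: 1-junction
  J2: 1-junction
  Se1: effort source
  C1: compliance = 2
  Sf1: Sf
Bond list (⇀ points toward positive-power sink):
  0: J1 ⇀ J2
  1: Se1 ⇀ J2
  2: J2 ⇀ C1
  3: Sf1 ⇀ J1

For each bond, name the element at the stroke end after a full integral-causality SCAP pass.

#0 stroke at J1
#1 stroke at J2
#2 stroke at J2
#3 stroke at Sf1

bond 1 stroke→J2  (Se1: effort source, stroke at far end)
bond 3 stroke→Sf1  (source Sf1 imposes f)
bond 0 stroke→J1  (J1 flow already set via bond 3)
bond 2 stroke→J2  (1-jn J2 has f-setter on 0)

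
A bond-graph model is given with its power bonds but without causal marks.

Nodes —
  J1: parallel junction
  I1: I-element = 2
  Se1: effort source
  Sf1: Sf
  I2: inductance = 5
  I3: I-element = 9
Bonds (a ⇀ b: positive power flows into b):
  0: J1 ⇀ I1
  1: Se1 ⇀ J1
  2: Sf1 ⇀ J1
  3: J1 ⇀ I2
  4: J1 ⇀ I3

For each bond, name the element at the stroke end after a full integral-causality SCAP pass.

β0 |I1
β1 |J1
β2 |Sf1
β3 |I2
β4 |I3

bond 1 stroke→J1  (Se1: effort source, stroke at far end)
bond 2 stroke→Sf1  (Sf1 fixes flow; stroke at Sf1)
bond 0 stroke→I1  (0-jn J1 has e-setter on 1)
bond 3 stroke→I2  (J1 effort already set via bond 1)
bond 4 stroke→I3  (J1: bond 1 brought effort, rest push out)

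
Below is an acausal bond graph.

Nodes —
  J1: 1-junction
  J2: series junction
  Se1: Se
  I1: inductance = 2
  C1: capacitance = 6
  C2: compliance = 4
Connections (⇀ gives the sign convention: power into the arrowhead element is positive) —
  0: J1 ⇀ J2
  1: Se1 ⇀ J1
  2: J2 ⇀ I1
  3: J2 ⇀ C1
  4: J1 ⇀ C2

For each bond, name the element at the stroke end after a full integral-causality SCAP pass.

#0 |J2
#1 |J1
#2 |I1
#3 |J2
#4 |J1

β1 →J1  (Se1: effort source, stroke at far end)
β2 →I1  (I1 integral (f out))
β0 →J2  (J2: bond 2 brought flow, rest push out)
β3 →J2  (common-f at J2 fixed by 2)
β4 →J1  (J1: bond 0 brought flow, rest push out)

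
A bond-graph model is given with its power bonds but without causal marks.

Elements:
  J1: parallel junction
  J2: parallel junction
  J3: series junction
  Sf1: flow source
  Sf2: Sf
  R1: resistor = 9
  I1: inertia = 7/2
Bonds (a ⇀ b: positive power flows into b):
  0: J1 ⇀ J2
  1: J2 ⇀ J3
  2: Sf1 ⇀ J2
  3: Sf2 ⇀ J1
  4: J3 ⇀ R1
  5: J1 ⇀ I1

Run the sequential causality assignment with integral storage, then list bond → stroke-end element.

bond 0 |J1
bond 1 |J2
bond 2 |Sf1
bond 3 |Sf2
bond 4 |J3
bond 5 |I1

β2 →Sf1  (Sf1: flow source, stroke at near end)
β3 →Sf2  (Sf2: flow source, stroke at near end)
β5 →I1  (I1 outputs flow p/I1)
β0 →J1  (closing 0-jn rule on J1)
β1 →J2  (J2 needs exactly one e-in)
β4 →J3  (J3: bond 1 brought flow, rest push out)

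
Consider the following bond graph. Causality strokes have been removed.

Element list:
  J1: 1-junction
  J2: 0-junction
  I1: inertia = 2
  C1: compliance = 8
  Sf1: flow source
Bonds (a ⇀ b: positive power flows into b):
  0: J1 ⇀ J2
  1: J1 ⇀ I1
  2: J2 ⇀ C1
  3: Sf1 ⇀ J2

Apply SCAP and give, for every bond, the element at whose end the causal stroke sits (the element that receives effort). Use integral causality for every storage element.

β0 stroke at J1
β1 stroke at I1
β2 stroke at J2
β3 stroke at Sf1

b3 stroke→Sf1  (Sf1 (Sf) sets flow on bond)
b1 stroke→I1  (prefer integral on I1)
b0 stroke→J1  (J1: bond 1 brought flow, rest push out)
b2 stroke→J2  (J2 needs exactly one e-in)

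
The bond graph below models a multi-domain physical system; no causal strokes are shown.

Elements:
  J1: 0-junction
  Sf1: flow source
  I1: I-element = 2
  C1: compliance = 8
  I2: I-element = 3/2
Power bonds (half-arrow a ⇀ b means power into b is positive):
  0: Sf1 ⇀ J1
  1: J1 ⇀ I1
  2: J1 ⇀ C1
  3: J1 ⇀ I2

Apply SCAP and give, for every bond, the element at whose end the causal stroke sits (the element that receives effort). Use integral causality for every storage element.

#0 stroke at Sf1  (Sf1 fixes flow; stroke at Sf1)
#1 stroke at I1  (I1: I, integral causality)
#2 stroke at J1  (C1 integral (e out))
#3 stroke at I2  (0-jn J1 has e-setter on 2)

#0 →Sf1
#1 →I1
#2 →J1
#3 →I2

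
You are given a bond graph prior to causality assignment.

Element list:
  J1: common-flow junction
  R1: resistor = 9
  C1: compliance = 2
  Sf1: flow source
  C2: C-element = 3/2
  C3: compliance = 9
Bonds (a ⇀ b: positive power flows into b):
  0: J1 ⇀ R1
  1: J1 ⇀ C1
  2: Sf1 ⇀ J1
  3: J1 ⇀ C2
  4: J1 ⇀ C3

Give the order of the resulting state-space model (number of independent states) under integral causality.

β2 →Sf1  (source Sf1 imposes f)
β0 →J1  (J1: bond 2 brought flow, rest push out)
β1 →J1  (common-f at J1 fixed by 2)
β3 →J1  (1-jn J1 has f-setter on 2)
β4 →J1  (J1: bond 2 brought flow, rest push out)

3  (C1, C2, C3 all integral)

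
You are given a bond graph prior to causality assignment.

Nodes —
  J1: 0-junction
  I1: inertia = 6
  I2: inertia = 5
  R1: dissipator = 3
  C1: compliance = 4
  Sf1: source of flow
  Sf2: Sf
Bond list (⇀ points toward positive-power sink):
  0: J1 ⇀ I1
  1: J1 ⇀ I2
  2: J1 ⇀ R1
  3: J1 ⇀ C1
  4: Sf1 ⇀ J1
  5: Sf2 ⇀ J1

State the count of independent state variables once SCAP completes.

3  (C1, I1, I2 all integral)

b4 stroke at Sf1  (Sf1 fixes flow; stroke at Sf1)
b5 stroke at Sf2  (source Sf2 imposes f)
b0 stroke at I1  (I1: I, integral causality)
b1 stroke at I2  (I2 integral (f out))
b3 stroke at J1  (C1 outputs effort q/C1)
b2 stroke at R1  (0-jn J1 has e-setter on 3)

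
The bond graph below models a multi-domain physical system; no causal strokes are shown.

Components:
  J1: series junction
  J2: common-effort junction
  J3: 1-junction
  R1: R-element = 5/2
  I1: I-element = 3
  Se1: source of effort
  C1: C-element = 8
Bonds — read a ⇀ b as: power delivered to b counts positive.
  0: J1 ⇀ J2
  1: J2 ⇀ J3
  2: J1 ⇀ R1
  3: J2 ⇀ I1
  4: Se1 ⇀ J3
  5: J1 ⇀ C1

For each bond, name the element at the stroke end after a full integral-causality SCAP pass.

β0 stroke→J1
β1 stroke→J2
β2 stroke→R1
β3 stroke→I1
β4 stroke→J3
β5 stroke→J1

#4 |J3  (source Se1 imposes e)
#1 |J2  (closing 1-jn rule on J3)
#0 |J1  (J2 effort already set via bond 1)
#3 |I1  (0-jn J2 has e-setter on 1)
#5 |J1  (prefer integral on C1)
#2 |R1  (closing 1-jn rule on J1)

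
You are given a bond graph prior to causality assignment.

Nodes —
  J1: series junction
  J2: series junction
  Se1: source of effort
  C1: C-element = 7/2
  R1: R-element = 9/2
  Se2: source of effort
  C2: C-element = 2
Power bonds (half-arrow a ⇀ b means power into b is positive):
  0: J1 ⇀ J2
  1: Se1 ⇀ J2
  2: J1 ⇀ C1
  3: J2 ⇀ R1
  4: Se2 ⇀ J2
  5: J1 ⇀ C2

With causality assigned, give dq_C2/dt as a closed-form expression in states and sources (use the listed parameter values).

#1 stroke at J2  (Se1 (Se) sets effort on bond)
#4 stroke at J2  (Se2 fixes effort; stroke away)
#2 stroke at J1  (prefer integral on C1)
#5 stroke at J1  (prefer integral on C2)
#0 stroke at J2  (closing 1-jn rule on J1)
#3 stroke at R1  (J2: last free bond brings flow in)

dq_C2/dt = 2*E_Se1/9 + 2*E_Se2/9 - 4*q_C1/63 - q_C2/9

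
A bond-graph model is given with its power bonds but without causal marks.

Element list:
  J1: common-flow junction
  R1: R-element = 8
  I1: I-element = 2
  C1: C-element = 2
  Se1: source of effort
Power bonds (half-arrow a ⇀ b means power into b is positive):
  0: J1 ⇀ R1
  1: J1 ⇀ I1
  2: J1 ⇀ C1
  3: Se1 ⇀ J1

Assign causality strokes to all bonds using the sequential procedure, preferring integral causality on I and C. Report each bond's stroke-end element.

β0 stroke→J1
β1 stroke→I1
β2 stroke→J1
β3 stroke→J1

β3 stroke→J1  (source Se1 imposes e)
β1 stroke→I1  (I1 outputs flow p/I1)
β0 stroke→J1  (J1 flow already set via bond 1)
β2 stroke→J1  (J1 flow already set via bond 1)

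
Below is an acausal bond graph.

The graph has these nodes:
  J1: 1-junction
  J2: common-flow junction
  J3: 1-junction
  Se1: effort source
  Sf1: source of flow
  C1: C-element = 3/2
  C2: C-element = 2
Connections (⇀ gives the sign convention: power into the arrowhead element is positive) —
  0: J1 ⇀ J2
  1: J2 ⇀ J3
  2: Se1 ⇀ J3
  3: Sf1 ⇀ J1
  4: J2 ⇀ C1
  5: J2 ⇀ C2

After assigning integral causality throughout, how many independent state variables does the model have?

2  (C1, C2 all integral)

bond 2 stroke at J3  (source Se1 imposes e)
bond 3 stroke at Sf1  (Sf1 fixes flow; stroke at Sf1)
bond 0 stroke at J1  (1-jn J1 has f-setter on 3)
bond 1 stroke at J2  (1-jn J2 has f-setter on 0)
bond 4 stroke at J2  (J2 flow already set via bond 0)
bond 5 stroke at J2  (J2 flow already set via bond 0)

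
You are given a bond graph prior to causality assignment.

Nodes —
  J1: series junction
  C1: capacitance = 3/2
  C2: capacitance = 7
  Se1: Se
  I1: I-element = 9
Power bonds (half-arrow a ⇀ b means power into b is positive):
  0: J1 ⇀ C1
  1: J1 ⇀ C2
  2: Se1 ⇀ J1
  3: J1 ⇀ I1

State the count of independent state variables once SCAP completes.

3  (C1, C2, I1 all integral)

β2 stroke at J1  (Se1: effort source, stroke at far end)
β0 stroke at J1  (C1 integral (e out))
β1 stroke at J1  (C2: C, integral causality)
β3 stroke at I1  (J1 needs exactly one f-in)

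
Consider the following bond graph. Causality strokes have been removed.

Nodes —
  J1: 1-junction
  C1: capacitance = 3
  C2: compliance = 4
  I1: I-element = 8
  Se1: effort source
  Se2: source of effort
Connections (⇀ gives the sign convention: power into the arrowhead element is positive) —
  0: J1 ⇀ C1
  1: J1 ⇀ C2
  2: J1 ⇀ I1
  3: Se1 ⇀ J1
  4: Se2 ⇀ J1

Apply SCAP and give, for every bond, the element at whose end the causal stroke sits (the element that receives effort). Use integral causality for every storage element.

b3 stroke→J1  (Se1 (Se) sets effort on bond)
b4 stroke→J1  (source Se2 imposes e)
b0 stroke→J1  (C1 integral (e out))
b1 stroke→J1  (C2 outputs effort q/C2)
b2 stroke→I1  (J1: last free bond brings flow in)

#0 stroke→J1
#1 stroke→J1
#2 stroke→I1
#3 stroke→J1
#4 stroke→J1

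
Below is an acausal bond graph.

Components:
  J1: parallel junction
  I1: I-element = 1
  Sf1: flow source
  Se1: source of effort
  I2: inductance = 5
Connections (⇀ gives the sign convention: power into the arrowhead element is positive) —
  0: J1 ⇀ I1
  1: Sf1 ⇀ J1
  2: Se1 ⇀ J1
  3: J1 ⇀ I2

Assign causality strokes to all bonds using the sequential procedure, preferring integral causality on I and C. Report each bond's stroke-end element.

#1 →Sf1  (Sf1 (Sf) sets flow on bond)
#2 →J1  (Se1 fixes effort; stroke away)
#0 →I1  (J1 effort already set via bond 2)
#3 →I2  (0-jn J1 has e-setter on 2)

#0 →I1
#1 →Sf1
#2 →J1
#3 →I2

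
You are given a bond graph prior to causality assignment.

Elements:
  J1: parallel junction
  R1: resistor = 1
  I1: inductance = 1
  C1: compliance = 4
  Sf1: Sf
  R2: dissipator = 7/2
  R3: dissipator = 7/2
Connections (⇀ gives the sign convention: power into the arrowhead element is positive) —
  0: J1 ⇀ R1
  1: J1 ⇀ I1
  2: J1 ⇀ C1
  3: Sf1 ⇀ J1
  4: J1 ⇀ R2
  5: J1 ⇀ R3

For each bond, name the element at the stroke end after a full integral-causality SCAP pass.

bond 0 |R1
bond 1 |I1
bond 2 |J1
bond 3 |Sf1
bond 4 |R2
bond 5 |R3

#3 →Sf1  (source Sf1 imposes f)
#1 →I1  (prefer integral on I1)
#2 →J1  (C1 integral (e out))
#0 →R1  (0-jn J1 has e-setter on 2)
#4 →R2  (common-e at J1 fixed by 2)
#5 →R3  (J1 effort already set via bond 2)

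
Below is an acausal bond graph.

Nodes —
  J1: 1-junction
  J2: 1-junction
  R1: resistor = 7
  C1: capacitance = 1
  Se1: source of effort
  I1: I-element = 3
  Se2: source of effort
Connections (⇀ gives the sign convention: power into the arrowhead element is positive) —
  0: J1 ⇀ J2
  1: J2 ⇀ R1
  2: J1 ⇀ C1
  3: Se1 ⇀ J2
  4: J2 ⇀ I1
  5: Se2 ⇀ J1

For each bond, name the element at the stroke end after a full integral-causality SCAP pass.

b3 →J2  (source Se1 imposes e)
b5 →J1  (source Se2 imposes e)
b2 →J1  (C1: C, integral causality)
b0 →J2  (only one flow-in slot at J1)
b4 →I1  (I1: I, integral causality)
b1 →J2  (common-f at J2 fixed by 4)

bond 0 →J2
bond 1 →J2
bond 2 →J1
bond 3 →J2
bond 4 →I1
bond 5 →J1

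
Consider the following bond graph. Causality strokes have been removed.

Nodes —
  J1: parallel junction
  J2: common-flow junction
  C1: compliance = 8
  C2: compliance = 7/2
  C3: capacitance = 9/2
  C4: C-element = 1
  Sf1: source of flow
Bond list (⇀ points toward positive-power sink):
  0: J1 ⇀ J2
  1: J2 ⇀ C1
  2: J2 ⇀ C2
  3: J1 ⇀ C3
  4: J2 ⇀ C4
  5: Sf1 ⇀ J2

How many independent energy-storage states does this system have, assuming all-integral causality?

4  (C1, C2, C3, C4 all integral)

β5 stroke at Sf1  (source Sf1 imposes f)
β0 stroke at J2  (J2: bond 5 brought flow, rest push out)
β1 stroke at J2  (J2: bond 5 brought flow, rest push out)
β2 stroke at J2  (common-f at J2 fixed by 5)
β4 stroke at J2  (1-jn J2 has f-setter on 5)
β3 stroke at J1  (J1: last free bond brings effort in)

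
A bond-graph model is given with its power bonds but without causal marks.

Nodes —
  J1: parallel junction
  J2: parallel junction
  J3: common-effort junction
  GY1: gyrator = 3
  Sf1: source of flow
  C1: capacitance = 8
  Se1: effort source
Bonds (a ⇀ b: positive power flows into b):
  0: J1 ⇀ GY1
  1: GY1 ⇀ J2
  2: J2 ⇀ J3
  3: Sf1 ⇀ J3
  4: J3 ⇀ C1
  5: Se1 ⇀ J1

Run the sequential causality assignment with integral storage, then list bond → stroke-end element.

#3 stroke at Sf1  (source Sf1 imposes f)
#5 stroke at J1  (source Se1 imposes e)
#0 stroke at GY1  (J1: bond 5 brought effort, rest push out)
#1 stroke at GY1  (GY1: gyrator matches bond 0)
#2 stroke at J2  (closing 0-jn rule on J2)
#4 stroke at J3  (J3: last free bond brings effort in)

bond 0 stroke→GY1
bond 1 stroke→GY1
bond 2 stroke→J2
bond 3 stroke→Sf1
bond 4 stroke→J3
bond 5 stroke→J1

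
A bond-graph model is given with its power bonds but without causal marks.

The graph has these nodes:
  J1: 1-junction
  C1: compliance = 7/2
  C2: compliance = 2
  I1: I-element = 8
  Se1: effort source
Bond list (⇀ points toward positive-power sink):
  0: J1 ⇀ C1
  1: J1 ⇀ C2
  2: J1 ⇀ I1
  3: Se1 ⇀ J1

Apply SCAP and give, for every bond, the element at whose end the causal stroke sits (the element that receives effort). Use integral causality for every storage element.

b0 |J1
b1 |J1
b2 |I1
b3 |J1

b3 |J1  (Se1: effort source, stroke at far end)
b0 |J1  (C1 outputs effort q/C1)
b1 |J1  (prefer integral on C2)
b2 |I1  (J1: last free bond brings flow in)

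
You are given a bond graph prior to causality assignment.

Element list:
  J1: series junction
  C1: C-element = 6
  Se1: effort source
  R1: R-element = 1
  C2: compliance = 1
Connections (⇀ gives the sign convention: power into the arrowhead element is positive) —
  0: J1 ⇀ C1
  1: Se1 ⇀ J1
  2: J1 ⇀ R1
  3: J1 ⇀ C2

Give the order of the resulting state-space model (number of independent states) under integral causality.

bond 1 stroke→J1  (Se1 fixes effort; stroke away)
bond 0 stroke→J1  (prefer integral on C1)
bond 3 stroke→J1  (C2 outputs effort q/C2)
bond 2 stroke→R1  (J1: last free bond brings flow in)

2  (C1, C2 all integral)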